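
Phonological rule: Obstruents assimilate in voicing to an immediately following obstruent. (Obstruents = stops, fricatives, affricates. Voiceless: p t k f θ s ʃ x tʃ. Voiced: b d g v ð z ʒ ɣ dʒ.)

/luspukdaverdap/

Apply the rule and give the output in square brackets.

[luspugdaverdap]

/k/ before /d/ (voiced) → [g]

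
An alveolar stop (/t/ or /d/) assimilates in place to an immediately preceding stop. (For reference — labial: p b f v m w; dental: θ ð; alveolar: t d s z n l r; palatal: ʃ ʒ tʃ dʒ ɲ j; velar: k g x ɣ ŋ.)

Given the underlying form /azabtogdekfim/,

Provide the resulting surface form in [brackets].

/t/ after /b/ (labial) → [p]
/d/ after /g/ (velar) → [g]

[azabpoggekfim]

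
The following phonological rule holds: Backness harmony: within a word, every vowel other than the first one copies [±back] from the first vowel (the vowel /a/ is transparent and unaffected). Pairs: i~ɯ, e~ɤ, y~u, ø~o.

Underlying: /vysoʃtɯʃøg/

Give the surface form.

[vysøʃtiʃøg]

/o/ harmonizes with /y/ ([-back]) → [ø]
/ɯ/ harmonizes with /y/ ([-back]) → [i]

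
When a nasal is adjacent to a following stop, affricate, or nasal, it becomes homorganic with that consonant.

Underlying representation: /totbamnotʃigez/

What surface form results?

[totbannotʃigez]

/m/ before /n/ (alveolar) → [n]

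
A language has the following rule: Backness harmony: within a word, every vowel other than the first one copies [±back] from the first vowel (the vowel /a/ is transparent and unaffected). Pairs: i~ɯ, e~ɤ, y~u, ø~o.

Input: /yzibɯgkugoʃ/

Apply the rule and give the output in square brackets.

[yzibigkygøʃ]

/ɯ/ harmonizes with /y/ ([-back]) → [i]
/u/ harmonizes with /y/ ([-back]) → [y]
/o/ harmonizes with /y/ ([-back]) → [ø]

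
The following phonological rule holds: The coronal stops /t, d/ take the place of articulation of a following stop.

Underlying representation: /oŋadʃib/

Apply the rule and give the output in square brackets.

no segment meets the rule's conditions; no change.

[oŋadʃib]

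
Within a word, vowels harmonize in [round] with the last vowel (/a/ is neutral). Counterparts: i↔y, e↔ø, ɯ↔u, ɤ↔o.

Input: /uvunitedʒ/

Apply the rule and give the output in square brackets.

/u/ harmonizes with /e/ ([-round]) → [ɯ]
/u/ harmonizes with /e/ ([-round]) → [ɯ]

[ɯvɯnitedʒ]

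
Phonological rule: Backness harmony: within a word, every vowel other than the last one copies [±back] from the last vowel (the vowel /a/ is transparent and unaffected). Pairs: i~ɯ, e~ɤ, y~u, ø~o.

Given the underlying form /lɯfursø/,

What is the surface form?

[lifyrsø]

/ɯ/ harmonizes with /ø/ ([-back]) → [i]
/u/ harmonizes with /ø/ ([-back]) → [y]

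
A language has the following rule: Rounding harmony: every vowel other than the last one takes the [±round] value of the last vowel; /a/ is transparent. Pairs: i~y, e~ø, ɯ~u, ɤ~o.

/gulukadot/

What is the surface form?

[gulukadot]

no segment meets the rule's conditions; no change.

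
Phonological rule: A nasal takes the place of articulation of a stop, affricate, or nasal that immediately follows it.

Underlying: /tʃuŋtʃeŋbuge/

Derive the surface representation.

[tʃuɲtʃembuge]

/ŋ/ before /tʃ/ (palatal) → [ɲ]
/ŋ/ before /b/ (labial) → [m]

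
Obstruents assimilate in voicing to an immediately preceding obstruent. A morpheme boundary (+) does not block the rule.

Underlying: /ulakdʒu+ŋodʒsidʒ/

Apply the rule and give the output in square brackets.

[ulaktʃu+ŋodʒzidʒ]

/dʒ/ after /k/ (voiceless) → [tʃ]
/s/ after /dʒ/ (voiced) → [z]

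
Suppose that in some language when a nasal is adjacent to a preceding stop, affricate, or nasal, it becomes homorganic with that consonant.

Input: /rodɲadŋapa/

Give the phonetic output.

[rodnadnapa]

/ɲ/ after /d/ (alveolar) → [n]
/ŋ/ after /d/ (alveolar) → [n]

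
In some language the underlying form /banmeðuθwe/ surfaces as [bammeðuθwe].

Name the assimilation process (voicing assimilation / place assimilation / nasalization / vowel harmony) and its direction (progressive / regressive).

place assimilation, regressive

/n/→[m].
Each target copies a feature from the following segment, so the direction is regressive.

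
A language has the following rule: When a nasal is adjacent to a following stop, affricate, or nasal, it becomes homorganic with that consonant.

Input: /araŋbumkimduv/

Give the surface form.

[arambuŋkinduv]

/ŋ/ before /b/ (labial) → [m]
/m/ before /k/ (velar) → [ŋ]
/m/ before /d/ (alveolar) → [n]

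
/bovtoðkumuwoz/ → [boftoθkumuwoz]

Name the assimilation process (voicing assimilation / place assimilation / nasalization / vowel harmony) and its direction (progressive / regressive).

/v/→[f] /ð/→[θ].
Each target copies a feature from the following segment, so the direction is regressive.

voicing assimilation, regressive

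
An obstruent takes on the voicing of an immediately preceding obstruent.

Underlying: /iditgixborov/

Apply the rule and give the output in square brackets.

/g/ after /t/ (voiceless) → [k]
/b/ after /x/ (voiceless) → [p]

[iditkixporov]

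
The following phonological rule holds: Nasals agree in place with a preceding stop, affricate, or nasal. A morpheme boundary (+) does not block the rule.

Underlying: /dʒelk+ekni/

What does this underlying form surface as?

[dʒelk+ekŋi]

/n/ after /k/ (velar) → [ŋ]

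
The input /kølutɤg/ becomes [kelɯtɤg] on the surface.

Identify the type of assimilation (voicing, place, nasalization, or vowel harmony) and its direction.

/ø/→[e] /u/→[ɯ].
Vowels agree with the last vowel, so the harmony is regressive.

vowel harmony, regressive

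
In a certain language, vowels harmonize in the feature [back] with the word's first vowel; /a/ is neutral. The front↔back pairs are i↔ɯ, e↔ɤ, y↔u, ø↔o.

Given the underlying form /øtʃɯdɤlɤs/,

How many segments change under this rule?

/ɯ/ harmonizes with /ø/ ([-back]) → [i]
/ɤ/ harmonizes with /ø/ ([-back]) → [e]
/ɤ/ harmonizes with /ø/ ([-back]) → [e]
3 segments change.

3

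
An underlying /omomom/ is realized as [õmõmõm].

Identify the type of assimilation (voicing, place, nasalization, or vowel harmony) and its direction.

nasalization, regressive

/o/→[õ] /o/→[õ] /o/→[õ].
Each target copies a feature from the following segment, so the direction is regressive.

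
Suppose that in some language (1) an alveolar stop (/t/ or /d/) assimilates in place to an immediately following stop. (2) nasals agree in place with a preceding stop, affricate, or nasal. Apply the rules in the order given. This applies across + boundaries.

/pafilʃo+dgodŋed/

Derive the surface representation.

Rule 1: /d/ before /g/ (velar) → [g]
After rule 1: pafilʃo+ggodŋed
Rule 2: /ŋ/ after /d/ (alveolar) → [n]

[pafilʃo+ggodned]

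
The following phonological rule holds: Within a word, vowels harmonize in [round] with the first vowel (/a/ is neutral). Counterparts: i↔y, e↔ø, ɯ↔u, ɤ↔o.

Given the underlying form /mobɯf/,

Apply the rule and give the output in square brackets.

[mobuf]

/ɯ/ harmonizes with /o/ ([+round]) → [u]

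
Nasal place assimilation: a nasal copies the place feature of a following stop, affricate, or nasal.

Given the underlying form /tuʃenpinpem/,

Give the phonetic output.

[tuʃempimpem]

/n/ before /p/ (labial) → [m]
/n/ before /p/ (labial) → [m]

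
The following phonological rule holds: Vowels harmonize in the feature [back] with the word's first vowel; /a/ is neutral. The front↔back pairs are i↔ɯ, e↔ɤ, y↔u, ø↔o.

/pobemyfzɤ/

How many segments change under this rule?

2

/e/ harmonizes with /o/ ([+back]) → [ɤ]
/y/ harmonizes with /o/ ([+back]) → [u]
2 segments change.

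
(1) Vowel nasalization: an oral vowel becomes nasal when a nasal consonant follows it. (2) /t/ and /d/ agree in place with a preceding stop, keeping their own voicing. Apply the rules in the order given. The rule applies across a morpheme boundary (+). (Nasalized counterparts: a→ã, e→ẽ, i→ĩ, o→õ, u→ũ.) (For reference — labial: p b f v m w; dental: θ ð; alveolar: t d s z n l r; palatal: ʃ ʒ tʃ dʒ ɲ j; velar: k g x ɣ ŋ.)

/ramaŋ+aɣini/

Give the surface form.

[rãmãŋ+aɣĩni]

Rule 1: /a/ before nasal /m/ → [ã]
Rule 1: /a/ before nasal /ŋ/ → [ã]
Rule 1: /i/ before nasal /n/ → [ĩ]
After rule 1: rãmãŋ+aɣĩni
Rule 2: no segment meets the rule's conditions; no change.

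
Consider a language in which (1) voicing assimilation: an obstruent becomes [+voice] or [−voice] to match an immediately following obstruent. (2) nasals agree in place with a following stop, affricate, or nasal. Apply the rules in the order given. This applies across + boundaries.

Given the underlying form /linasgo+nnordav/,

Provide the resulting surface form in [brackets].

Rule 1: /s/ before /g/ (voiced) → [z]
After rule 1: linazgo+nnordav
Rule 2: no segment meets the rule's conditions; no change.

[linazgo+nnordav]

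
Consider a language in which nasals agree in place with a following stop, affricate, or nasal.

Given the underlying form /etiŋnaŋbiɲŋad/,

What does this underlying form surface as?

[etinnambiŋŋad]

/ŋ/ before /n/ (alveolar) → [n]
/ŋ/ before /b/ (labial) → [m]
/ɲ/ before /ŋ/ (velar) → [ŋ]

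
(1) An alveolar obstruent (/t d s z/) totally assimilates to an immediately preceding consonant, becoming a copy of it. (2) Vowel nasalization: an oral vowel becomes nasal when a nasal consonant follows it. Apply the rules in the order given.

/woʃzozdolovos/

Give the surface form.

[woʃʃozzolovos]

Rule 1: /z/ after /ʃ/ → [ʃ] (total assimilation)
Rule 1: /d/ after /z/ → [z] (total assimilation)
After rule 1: woʃʃozzolovos
Rule 2: no segment meets the rule's conditions; no change.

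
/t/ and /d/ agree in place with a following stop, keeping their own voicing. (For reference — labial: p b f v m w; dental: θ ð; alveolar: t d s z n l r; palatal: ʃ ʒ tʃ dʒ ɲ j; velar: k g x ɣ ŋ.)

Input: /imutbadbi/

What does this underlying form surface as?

/t/ before /b/ (labial) → [p]
/d/ before /b/ (labial) → [b]

[imupbabbi]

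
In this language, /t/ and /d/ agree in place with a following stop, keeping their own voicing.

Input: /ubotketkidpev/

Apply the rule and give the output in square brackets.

/t/ before /k/ (velar) → [k]
/t/ before /k/ (velar) → [k]
/d/ before /p/ (labial) → [b]

[ubokkekkibpev]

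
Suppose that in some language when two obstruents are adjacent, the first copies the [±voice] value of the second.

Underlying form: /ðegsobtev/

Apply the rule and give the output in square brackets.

[ðeksoptev]

/g/ before /s/ (voiceless) → [k]
/b/ before /t/ (voiceless) → [p]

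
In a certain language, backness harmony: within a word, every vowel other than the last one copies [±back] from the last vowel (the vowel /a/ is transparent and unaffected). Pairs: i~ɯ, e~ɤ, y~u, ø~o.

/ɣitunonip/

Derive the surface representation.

/u/ harmonizes with /i/ ([-back]) → [y]
/o/ harmonizes with /i/ ([-back]) → [ø]

[ɣitynønip]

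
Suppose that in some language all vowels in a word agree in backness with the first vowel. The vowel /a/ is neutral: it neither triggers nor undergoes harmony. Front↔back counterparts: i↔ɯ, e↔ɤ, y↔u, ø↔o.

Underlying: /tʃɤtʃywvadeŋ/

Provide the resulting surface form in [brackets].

[tʃɤtʃuwvadɤŋ]

/y/ harmonizes with /ɤ/ ([+back]) → [u]
/e/ harmonizes with /ɤ/ ([+back]) → [ɤ]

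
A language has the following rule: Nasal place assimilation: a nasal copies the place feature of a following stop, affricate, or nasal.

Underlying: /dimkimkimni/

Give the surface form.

/m/ before /k/ (velar) → [ŋ]
/m/ before /k/ (velar) → [ŋ]
/m/ before /n/ (alveolar) → [n]

[diŋkiŋkinni]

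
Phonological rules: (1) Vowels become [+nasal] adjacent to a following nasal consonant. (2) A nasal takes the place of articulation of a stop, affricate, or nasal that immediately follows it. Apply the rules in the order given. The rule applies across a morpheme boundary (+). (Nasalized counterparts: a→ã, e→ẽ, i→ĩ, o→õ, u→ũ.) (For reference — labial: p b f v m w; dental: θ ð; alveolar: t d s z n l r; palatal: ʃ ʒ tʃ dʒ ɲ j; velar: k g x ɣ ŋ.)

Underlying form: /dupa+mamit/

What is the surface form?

[dupã+mãmit]

Rule 1: /a/ before nasal /m/ → [ã]
Rule 1: /a/ before nasal /m/ → [ã]
After rule 1: dupã+mãmit
Rule 2: no segment meets the rule's conditions; no change.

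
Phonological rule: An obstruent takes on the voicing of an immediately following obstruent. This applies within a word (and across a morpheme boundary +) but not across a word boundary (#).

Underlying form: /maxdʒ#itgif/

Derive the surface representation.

/x/ before /dʒ/ (voiced) → [ɣ]
/t/ before /g/ (voiced) → [d]

[maɣdʒ#idgif]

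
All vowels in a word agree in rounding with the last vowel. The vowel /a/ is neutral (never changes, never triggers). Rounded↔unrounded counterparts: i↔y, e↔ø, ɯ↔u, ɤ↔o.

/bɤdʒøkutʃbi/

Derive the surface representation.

[bɤdʒekɯtʃbi]

/ø/ harmonizes with /i/ ([-round]) → [e]
/u/ harmonizes with /i/ ([-round]) → [ɯ]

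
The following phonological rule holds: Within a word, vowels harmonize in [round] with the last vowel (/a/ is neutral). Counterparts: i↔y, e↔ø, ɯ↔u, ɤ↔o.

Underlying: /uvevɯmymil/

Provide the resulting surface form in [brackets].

/u/ harmonizes with /i/ ([-round]) → [ɯ]
/y/ harmonizes with /i/ ([-round]) → [i]

[ɯvevɯmimil]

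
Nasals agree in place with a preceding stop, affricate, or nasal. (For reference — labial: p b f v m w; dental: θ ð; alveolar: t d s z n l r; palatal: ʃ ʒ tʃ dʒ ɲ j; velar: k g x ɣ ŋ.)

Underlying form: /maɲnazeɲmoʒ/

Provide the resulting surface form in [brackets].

[maɲɲazeɲɲoʒ]

/n/ after /ɲ/ (palatal) → [ɲ]
/m/ after /ɲ/ (palatal) → [ɲ]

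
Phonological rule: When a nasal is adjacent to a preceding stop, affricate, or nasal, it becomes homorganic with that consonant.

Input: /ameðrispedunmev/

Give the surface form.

[ameðrispedunnev]

/m/ after /n/ (alveolar) → [n]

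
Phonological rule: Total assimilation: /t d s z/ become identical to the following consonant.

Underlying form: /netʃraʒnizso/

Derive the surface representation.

[netʃraʒnisso]

/z/ before /s/ → [s] (total assimilation)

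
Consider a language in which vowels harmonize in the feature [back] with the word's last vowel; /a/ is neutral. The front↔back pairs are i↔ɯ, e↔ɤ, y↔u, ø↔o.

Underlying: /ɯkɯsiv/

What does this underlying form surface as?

[ikisiv]

/ɯ/ harmonizes with /i/ ([-back]) → [i]
/ɯ/ harmonizes with /i/ ([-back]) → [i]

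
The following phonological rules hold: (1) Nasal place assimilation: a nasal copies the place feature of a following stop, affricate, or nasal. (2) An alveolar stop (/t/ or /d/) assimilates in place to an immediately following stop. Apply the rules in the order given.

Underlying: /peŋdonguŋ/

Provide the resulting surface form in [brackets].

Rule 1: /ŋ/ before /d/ (alveolar) → [n]
Rule 1: /n/ before /g/ (velar) → [ŋ]
After rule 1: pendoŋguŋ
Rule 2: no segment meets the rule's conditions; no change.

[pendoŋguŋ]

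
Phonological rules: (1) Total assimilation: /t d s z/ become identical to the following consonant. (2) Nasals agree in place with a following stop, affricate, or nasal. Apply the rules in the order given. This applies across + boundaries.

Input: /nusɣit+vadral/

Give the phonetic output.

[nuɣɣiv+varral]

Rule 1: /s/ before /ɣ/ → [ɣ] (total assimilation)
Rule 1: /t/ before /v/ → [v] (total assimilation)
Rule 1: /d/ before /r/ → [r] (total assimilation)
After rule 1: nuɣɣiv+varral
Rule 2: no segment meets the rule's conditions; no change.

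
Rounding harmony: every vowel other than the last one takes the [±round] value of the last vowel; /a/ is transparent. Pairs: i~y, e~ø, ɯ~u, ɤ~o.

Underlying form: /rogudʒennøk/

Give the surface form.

[rogudʒønnøk]

/e/ harmonizes with /ø/ ([+round]) → [ø]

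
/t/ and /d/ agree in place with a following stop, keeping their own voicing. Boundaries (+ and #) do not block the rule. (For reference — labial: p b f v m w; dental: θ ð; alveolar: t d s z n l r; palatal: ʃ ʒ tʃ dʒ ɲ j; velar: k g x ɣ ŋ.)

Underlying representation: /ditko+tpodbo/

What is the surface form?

/t/ before /k/ (velar) → [k]
/t/ before /p/ (labial) → [p]
/d/ before /b/ (labial) → [b]

[dikko+ppobbo]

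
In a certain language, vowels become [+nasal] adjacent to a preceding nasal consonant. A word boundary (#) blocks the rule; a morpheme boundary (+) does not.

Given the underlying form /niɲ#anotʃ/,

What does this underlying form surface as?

[nĩɲ#anõtʃ]

/i/ after nasal /n/ → [ĩ]
/o/ after nasal /n/ → [õ]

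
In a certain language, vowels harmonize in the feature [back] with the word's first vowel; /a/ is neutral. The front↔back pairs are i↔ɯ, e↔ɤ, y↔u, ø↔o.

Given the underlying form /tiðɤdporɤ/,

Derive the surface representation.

[tiðedpøre]

/ɤ/ harmonizes with /i/ ([-back]) → [e]
/o/ harmonizes with /i/ ([-back]) → [ø]
/ɤ/ harmonizes with /i/ ([-back]) → [e]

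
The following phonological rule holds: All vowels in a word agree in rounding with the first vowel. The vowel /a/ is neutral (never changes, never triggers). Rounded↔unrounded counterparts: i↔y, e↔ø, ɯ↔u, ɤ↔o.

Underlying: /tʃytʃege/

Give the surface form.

/e/ harmonizes with /y/ ([+round]) → [ø]
/e/ harmonizes with /y/ ([+round]) → [ø]

[tʃytʃøgø]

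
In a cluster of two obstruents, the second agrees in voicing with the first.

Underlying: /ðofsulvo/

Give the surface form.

no segment meets the rule's conditions; no change.

[ðofsulvo]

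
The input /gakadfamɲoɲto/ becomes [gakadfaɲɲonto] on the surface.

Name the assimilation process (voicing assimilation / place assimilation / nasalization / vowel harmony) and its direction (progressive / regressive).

place assimilation, regressive

/m/→[ɲ] /ɲ/→[n].
Each target copies a feature from the following segment, so the direction is regressive.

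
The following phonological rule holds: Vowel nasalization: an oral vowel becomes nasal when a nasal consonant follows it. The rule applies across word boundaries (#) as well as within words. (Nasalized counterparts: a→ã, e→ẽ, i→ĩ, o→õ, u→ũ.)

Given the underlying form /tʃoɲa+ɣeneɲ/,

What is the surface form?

/o/ before nasal /ɲ/ → [õ]
/e/ before nasal /n/ → [ẽ]
/e/ before nasal /ɲ/ → [ẽ]

[tʃõɲa+ɣẽnẽɲ]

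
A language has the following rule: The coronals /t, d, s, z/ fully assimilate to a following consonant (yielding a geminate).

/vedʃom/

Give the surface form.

[veʃʃom]

/d/ before /ʃ/ → [ʃ] (total assimilation)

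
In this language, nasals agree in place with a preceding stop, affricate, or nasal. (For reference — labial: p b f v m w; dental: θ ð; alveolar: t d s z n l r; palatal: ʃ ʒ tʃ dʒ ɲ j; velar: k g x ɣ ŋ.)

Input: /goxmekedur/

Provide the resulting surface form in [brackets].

no segment meets the rule's conditions; no change.

[goxmekedur]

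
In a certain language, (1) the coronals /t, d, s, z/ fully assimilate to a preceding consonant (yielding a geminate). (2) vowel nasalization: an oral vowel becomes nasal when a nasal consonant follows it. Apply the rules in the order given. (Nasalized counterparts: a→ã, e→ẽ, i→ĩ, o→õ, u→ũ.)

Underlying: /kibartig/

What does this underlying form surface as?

Rule 1: /t/ after /r/ → [r] (total assimilation)
After rule 1: kibarrig
Rule 2: no segment meets the rule's conditions; no change.

[kibarrig]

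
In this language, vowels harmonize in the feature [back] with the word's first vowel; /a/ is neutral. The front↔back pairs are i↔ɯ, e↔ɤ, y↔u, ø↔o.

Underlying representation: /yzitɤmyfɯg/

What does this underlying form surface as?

[yzitemyfig]

/ɤ/ harmonizes with /y/ ([-back]) → [e]
/ɯ/ harmonizes with /y/ ([-back]) → [i]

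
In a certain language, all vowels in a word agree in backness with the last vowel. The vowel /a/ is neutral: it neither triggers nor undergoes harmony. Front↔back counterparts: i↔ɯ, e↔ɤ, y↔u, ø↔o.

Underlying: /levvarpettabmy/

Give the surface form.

no segment meets the rule's conditions; no change.

[levvarpettabmy]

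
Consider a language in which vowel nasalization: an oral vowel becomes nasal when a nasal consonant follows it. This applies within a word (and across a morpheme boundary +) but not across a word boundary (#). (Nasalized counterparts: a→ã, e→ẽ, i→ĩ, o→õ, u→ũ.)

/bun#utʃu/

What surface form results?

/u/ before nasal /n/ → [ũ]

[bũn#utʃu]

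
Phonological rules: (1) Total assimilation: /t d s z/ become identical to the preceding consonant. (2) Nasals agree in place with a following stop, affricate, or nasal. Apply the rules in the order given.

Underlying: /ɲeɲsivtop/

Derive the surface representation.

[ɲeɲɲivvop]

Rule 1: /s/ after /ɲ/ → [ɲ] (total assimilation)
Rule 1: /t/ after /v/ → [v] (total assimilation)
After rule 1: ɲeɲɲivvop
Rule 2: no segment meets the rule's conditions; no change.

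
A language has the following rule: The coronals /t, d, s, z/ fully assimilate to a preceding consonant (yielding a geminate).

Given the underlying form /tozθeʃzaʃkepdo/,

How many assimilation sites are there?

/z/ after /ʃ/ → [ʃ] (total assimilation)
/d/ after /p/ → [p] (total assimilation)
2 segments change.

2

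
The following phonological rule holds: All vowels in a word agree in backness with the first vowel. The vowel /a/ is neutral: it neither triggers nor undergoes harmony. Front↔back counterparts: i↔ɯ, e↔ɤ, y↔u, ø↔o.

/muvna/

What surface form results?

no segment meets the rule's conditions; no change.

[muvna]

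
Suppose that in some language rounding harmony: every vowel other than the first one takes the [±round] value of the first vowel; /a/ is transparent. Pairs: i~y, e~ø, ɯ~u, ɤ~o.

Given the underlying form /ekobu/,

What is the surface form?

[ekɤbɯ]

/o/ harmonizes with /e/ ([-round]) → [ɤ]
/u/ harmonizes with /e/ ([-round]) → [ɯ]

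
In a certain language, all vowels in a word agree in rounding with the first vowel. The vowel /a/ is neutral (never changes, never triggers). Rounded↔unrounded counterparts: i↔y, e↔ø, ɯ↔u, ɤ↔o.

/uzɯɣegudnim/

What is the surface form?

[uzuɣøgudnym]

/ɯ/ harmonizes with /u/ ([+round]) → [u]
/e/ harmonizes with /u/ ([+round]) → [ø]
/i/ harmonizes with /u/ ([+round]) → [y]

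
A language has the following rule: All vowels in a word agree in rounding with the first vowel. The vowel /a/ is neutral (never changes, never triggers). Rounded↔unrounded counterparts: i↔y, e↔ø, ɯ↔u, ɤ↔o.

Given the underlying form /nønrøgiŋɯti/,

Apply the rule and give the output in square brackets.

/i/ harmonizes with /ø/ ([+round]) → [y]
/ɯ/ harmonizes with /ø/ ([+round]) → [u]
/i/ harmonizes with /ø/ ([+round]) → [y]

[nønrøgyŋuty]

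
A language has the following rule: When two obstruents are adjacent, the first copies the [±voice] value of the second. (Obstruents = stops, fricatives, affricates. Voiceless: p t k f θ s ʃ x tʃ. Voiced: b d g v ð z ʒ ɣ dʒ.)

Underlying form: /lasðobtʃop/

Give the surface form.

[lazðoptʃop]

/s/ before /ð/ (voiced) → [z]
/b/ before /tʃ/ (voiceless) → [p]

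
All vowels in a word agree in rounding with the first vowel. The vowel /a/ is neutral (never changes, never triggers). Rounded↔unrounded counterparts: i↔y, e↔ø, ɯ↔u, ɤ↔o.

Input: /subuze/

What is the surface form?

[subuzø]

/e/ harmonizes with /u/ ([+round]) → [ø]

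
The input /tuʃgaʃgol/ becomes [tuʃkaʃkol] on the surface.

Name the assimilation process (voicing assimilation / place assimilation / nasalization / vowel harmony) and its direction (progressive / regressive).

voicing assimilation, progressive

/g/→[k] /g/→[k].
Each target copies a feature from the preceding segment, so the direction is progressive.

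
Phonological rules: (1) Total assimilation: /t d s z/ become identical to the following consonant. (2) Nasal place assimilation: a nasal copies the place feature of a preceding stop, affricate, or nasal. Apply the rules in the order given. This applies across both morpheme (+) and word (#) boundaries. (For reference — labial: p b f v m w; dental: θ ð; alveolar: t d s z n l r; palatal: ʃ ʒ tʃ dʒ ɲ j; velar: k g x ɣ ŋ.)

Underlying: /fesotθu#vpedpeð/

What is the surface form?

Rule 1: /t/ before /θ/ → [θ] (total assimilation)
Rule 1: /d/ before /p/ → [p] (total assimilation)
After rule 1: fesoθθu#vpeppeð
Rule 2: no segment meets the rule's conditions; no change.

[fesoθθu#vpeppeð]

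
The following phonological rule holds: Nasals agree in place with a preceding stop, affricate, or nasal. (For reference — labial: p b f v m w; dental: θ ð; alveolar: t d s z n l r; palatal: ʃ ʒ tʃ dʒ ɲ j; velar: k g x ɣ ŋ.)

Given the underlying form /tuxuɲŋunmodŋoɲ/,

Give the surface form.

[tuxuɲɲunnodnoɲ]

/ŋ/ after /ɲ/ (palatal) → [ɲ]
/m/ after /n/ (alveolar) → [n]
/ŋ/ after /d/ (alveolar) → [n]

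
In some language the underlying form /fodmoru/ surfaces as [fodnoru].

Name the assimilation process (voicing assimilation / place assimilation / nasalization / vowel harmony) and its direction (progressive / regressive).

/m/→[n].
Each target copies a feature from the preceding segment, so the direction is progressive.

place assimilation, progressive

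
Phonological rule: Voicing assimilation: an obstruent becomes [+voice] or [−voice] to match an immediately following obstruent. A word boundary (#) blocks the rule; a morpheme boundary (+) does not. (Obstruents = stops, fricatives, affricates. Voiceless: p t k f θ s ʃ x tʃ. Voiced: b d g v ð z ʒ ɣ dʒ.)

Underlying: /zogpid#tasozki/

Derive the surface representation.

/g/ before /p/ (voiceless) → [k]
/z/ before /k/ (voiceless) → [s]

[zokpid#tasoski]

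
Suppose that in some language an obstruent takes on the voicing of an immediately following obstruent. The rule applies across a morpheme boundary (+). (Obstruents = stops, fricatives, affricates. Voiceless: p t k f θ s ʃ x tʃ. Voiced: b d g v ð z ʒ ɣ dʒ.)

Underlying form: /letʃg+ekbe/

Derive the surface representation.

[ledʒg+egbe]

/tʃ/ before /g/ (voiced) → [dʒ]
/k/ before /b/ (voiced) → [g]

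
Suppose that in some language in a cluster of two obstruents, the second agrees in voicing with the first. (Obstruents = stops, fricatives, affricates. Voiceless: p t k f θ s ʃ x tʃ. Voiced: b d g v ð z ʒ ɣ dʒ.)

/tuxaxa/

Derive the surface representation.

[tuxaxa]

no segment meets the rule's conditions; no change.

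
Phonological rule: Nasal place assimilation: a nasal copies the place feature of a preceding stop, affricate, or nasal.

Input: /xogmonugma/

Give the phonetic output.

[xogŋonugŋa]

/m/ after /g/ (velar) → [ŋ]
/m/ after /g/ (velar) → [ŋ]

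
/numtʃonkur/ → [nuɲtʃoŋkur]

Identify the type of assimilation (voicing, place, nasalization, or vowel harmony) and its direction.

place assimilation, regressive

/m/→[ɲ] /n/→[ŋ].
Each target copies a feature from the following segment, so the direction is regressive.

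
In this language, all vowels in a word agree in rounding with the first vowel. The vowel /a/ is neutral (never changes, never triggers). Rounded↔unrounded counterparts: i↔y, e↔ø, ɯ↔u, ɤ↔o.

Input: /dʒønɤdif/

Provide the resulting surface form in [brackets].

[dʒønodyf]

/ɤ/ harmonizes with /ø/ ([+round]) → [o]
/i/ harmonizes with /ø/ ([+round]) → [y]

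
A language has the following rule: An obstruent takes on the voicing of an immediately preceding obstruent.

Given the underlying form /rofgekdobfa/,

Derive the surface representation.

[rofkektobva]

/g/ after /f/ (voiceless) → [k]
/d/ after /k/ (voiceless) → [t]
/f/ after /b/ (voiced) → [v]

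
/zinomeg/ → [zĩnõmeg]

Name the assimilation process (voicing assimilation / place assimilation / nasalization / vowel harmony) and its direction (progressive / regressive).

/i/→[ĩ] /o/→[õ].
Each target copies a feature from the following segment, so the direction is regressive.

nasalization, regressive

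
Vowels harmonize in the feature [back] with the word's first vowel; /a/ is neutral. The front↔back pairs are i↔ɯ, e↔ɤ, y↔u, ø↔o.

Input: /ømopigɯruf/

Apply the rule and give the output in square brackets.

/o/ harmonizes with /ø/ ([-back]) → [ø]
/ɯ/ harmonizes with /ø/ ([-back]) → [i]
/u/ harmonizes with /ø/ ([-back]) → [y]

[ømøpigiryf]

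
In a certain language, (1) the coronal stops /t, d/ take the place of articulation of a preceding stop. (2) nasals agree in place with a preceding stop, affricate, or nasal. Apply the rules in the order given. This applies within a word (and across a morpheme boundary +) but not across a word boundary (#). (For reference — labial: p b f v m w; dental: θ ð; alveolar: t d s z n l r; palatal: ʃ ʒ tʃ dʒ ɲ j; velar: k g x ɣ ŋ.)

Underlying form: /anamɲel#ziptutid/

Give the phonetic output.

[anammel#zipputid]

Rule 1: /t/ after /p/ (labial) → [p]
After rule 1: anamɲel#zipputid
Rule 2: /ɲ/ after /m/ (labial) → [m]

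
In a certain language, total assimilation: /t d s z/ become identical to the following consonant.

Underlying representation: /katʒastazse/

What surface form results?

[kaʒʒattasse]

/t/ before /ʒ/ → [ʒ] (total assimilation)
/s/ before /t/ → [t] (total assimilation)
/z/ before /s/ → [s] (total assimilation)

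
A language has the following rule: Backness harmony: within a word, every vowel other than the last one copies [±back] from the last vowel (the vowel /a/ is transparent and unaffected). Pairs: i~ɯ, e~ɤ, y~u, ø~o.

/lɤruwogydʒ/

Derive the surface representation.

/ɤ/ harmonizes with /y/ ([-back]) → [e]
/u/ harmonizes with /y/ ([-back]) → [y]
/o/ harmonizes with /y/ ([-back]) → [ø]

[lerywøgydʒ]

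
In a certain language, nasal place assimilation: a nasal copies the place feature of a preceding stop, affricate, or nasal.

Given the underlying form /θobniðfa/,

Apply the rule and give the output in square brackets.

[θobmiðfa]

/n/ after /b/ (labial) → [m]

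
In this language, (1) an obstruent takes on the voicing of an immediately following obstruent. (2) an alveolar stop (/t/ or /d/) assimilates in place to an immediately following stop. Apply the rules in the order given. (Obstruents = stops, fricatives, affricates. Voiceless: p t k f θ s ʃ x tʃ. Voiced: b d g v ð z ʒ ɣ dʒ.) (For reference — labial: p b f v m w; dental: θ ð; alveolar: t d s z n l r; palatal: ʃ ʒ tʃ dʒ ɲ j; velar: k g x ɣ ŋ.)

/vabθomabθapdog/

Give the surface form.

[vapθomapθabdog]

Rule 1: /b/ before /θ/ (voiceless) → [p]
Rule 1: /b/ before /θ/ (voiceless) → [p]
Rule 1: /p/ before /d/ (voiced) → [b]
After rule 1: vapθomapθabdog
Rule 2: no segment meets the rule's conditions; no change.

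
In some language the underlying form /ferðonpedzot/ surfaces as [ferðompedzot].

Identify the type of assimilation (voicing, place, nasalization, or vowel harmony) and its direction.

place assimilation, regressive

/n/→[m].
Each target copies a feature from the following segment, so the direction is regressive.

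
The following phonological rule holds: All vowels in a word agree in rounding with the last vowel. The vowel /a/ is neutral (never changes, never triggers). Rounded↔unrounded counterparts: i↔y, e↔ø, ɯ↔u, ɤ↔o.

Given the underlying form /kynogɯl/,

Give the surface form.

/y/ harmonizes with /ɯ/ ([-round]) → [i]
/o/ harmonizes with /ɯ/ ([-round]) → [ɤ]

[kinɤgɯl]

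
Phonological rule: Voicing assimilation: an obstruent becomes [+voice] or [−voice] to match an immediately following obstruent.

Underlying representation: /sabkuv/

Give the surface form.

/b/ before /k/ (voiceless) → [p]

[sapkuv]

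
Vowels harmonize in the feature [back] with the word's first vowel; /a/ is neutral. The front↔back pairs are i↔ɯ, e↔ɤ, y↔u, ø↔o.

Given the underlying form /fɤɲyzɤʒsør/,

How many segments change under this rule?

/y/ harmonizes with /ɤ/ ([+back]) → [u]
/ø/ harmonizes with /ɤ/ ([+back]) → [o]
2 segments change.

2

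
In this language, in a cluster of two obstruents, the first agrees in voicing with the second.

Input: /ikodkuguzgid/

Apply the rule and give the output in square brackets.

/d/ before /k/ (voiceless) → [t]

[ikotkuguzgid]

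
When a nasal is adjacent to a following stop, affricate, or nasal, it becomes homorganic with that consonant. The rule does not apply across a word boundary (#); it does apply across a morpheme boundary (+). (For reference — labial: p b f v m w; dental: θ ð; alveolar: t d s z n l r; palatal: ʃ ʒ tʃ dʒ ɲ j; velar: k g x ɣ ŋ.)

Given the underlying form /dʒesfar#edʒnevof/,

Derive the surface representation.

[dʒesfar#edʒnevof]

no segment meets the rule's conditions; no change.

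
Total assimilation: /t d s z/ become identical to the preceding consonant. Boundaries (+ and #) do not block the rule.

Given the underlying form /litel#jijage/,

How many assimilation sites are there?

No segment meets the rule's conditions.

0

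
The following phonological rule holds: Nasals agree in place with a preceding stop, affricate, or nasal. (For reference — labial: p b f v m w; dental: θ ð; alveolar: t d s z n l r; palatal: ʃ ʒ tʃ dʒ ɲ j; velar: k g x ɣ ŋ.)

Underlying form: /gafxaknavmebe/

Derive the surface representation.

[gafxakŋavmebe]

/n/ after /k/ (velar) → [ŋ]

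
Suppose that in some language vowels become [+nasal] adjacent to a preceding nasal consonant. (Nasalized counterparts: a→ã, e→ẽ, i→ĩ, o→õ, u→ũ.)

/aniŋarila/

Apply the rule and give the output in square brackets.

/i/ after nasal /n/ → [ĩ]
/a/ after nasal /ŋ/ → [ã]

[anĩŋãrila]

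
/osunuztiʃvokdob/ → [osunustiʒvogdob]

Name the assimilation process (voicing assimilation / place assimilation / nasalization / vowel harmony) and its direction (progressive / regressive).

voicing assimilation, regressive

/z/→[s] /ʃ/→[ʒ] /k/→[g].
Each target copies a feature from the following segment, so the direction is regressive.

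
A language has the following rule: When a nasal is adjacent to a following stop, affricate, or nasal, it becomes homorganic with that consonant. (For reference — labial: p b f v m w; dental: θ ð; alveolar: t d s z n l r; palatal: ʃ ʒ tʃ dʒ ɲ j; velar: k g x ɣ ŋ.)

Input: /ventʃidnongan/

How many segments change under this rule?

2

/n/ before /tʃ/ (palatal) → [ɲ]
/n/ before /g/ (velar) → [ŋ]
2 segments change.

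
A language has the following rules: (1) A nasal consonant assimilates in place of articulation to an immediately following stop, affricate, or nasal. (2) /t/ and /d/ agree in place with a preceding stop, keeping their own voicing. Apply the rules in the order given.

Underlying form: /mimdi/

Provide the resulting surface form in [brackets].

Rule 1: /m/ before /d/ (alveolar) → [n]
After rule 1: mindi
Rule 2: no segment meets the rule's conditions; no change.

[mindi]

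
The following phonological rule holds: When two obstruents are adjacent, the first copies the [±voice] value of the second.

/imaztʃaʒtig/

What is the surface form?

[imastʃaʃtig]

/z/ before /tʃ/ (voiceless) → [s]
/ʒ/ before /t/ (voiceless) → [ʃ]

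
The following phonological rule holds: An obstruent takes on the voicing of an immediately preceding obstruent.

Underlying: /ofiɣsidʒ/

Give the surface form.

/s/ after /ɣ/ (voiced) → [z]

[ofiɣzidʒ]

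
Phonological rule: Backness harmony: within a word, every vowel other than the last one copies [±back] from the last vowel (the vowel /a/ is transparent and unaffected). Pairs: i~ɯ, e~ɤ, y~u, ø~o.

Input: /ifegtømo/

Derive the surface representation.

[ɯfɤgtomo]

/i/ harmonizes with /o/ ([+back]) → [ɯ]
/e/ harmonizes with /o/ ([+back]) → [ɤ]
/ø/ harmonizes with /o/ ([+back]) → [o]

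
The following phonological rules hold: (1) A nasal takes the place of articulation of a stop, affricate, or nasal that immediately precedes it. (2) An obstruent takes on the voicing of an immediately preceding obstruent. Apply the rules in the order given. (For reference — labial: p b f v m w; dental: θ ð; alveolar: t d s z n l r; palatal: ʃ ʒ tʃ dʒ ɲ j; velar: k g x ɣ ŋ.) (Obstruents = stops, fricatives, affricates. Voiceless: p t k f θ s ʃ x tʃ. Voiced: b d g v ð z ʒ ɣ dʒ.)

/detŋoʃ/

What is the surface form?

Rule 1: /ŋ/ after /t/ (alveolar) → [n]
After rule 1: detnoʃ
Rule 2: no segment meets the rule's conditions; no change.

[detnoʃ]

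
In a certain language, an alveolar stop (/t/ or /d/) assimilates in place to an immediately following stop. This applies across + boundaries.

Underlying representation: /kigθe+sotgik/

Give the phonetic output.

/t/ before /g/ (velar) → [k]

[kigθe+sokgik]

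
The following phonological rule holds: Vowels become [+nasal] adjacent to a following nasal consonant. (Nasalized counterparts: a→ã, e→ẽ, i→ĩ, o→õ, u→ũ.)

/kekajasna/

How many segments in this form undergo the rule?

0

No segment meets the rule's conditions.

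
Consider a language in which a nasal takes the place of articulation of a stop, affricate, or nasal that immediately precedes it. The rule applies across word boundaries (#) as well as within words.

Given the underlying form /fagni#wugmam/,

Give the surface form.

[fagŋi#wugŋam]

/n/ after /g/ (velar) → [ŋ]
/m/ after /g/ (velar) → [ŋ]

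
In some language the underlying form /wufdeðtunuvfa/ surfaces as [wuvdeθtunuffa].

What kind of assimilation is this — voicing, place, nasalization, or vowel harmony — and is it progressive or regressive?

voicing assimilation, regressive

/f/→[v] /ð/→[θ] /v/→[f].
Each target copies a feature from the following segment, so the direction is regressive.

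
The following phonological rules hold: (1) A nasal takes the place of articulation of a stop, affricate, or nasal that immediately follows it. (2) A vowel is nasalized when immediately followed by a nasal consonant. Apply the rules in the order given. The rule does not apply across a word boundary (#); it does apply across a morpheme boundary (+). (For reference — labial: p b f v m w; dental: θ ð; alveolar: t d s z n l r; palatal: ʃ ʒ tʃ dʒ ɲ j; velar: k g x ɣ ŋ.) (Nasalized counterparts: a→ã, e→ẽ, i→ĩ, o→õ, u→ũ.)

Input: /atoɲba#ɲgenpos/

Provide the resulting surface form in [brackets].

[atõmba#ŋgẽmpos]

Rule 1: /ɲ/ before /b/ (labial) → [m]
Rule 1: /ɲ/ before /g/ (velar) → [ŋ]
Rule 1: /n/ before /p/ (labial) → [m]
After rule 1: atomba#ŋgempos
Rule 2: /o/ before nasal /m/ → [õ]
Rule 2: /e/ before nasal /m/ → [ẽ]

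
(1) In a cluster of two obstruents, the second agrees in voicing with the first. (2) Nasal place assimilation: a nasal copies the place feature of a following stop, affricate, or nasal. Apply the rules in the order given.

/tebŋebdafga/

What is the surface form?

Rule 1: /g/ after /f/ (voiceless) → [k]
After rule 1: tebŋebdafka
Rule 2: no segment meets the rule's conditions; no change.

[tebŋebdafka]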